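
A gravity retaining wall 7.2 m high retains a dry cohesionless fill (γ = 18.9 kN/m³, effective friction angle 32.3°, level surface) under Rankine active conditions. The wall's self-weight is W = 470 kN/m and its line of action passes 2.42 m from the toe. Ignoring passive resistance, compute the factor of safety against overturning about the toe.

K_a = tan²(45° − 32.3°/2) = 0.3035.
P_a = ½K_aγH² = 0.5×0.3035×18.9×7.2² = 148.7 kN/m, acting at H/3 = 2.400 m above the base.
Overturning moment M_o = P_a × H/3 = 148.7 × 2.400 = 356.8.
Resisting moment M_r = W × 2.42 = 470 × 2.42 = 1137.
FS_overturning = M_r/M_o = 1137/356.8 = 3.188.

3.19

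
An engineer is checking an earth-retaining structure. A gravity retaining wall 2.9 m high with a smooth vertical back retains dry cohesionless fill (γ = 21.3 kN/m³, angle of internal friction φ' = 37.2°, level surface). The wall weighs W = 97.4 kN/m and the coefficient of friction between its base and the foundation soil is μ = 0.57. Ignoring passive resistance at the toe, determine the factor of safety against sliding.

K_a = tan²(45° − 37.2°/2) = 0.2464.
P_a = ½K_aγH² = 0.5×0.2464×21.3×2.9² = 22.07 kN/m, acting at H/3 = 0.9667 m above the base.
FS_sliding = μW / P_a = 0.57×97.4 / 22.07 = 2.515.

2.52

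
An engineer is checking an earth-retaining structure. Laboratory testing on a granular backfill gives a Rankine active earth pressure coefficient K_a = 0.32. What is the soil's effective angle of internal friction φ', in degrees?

K_a = tan²(45° − φ/2) ⇒ 45° − φ/2 = arctan(√0.32) = 29.50°.
φ = 2(45° − 29.50°) = 31.01°.

31.0°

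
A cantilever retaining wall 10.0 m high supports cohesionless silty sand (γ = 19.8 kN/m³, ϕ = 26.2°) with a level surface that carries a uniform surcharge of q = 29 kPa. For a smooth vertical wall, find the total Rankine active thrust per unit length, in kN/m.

496 kN/m

K_a = tan²(45° − φ/2) = 0.3874.
Soil triangle: ½ K_a γ H² = 0.5×0.3874×19.8×10.0² = 383.6 kN/m.
Surcharge rectangle: K_a q H = 0.3874×29×10.0 = 112.4 kN/m.
Total = 383.6 + 112.4 = 495.9 kN/m.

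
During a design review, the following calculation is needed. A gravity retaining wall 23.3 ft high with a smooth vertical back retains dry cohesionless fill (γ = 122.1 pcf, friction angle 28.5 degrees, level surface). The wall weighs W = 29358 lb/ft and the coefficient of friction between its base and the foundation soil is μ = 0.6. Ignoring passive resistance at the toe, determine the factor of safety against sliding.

1.50

K_a = tan²(45° − 28.5°/2) = 0.3540.
P_a = ½K_aγH² = 0.5×0.3540×122.1×23.3² = 11730 lb/ft, acting at H/3 = 7.767 ft above the base.
FS_sliding = μW / P_a = 0.6×29358 / 11730 = 1.502.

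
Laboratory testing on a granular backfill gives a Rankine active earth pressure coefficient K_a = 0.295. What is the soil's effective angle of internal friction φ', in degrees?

33.0°

K_a = tan²(45° − φ/2) ⇒ 45° − φ/2 = arctan(√0.295) = 28.51°.
φ = 2(45° − 28.51°) = 32.98°.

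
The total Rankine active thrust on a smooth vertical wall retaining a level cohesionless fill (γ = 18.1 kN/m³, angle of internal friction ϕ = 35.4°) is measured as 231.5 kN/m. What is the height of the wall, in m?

9.80 m

K_a = 0.2664. P_a = ½ K_a γ H² ⇒ H = √(2P_a/(K_a γ)).
H = √(2×231.5/(0.2664×18.1)) = 9.799 m.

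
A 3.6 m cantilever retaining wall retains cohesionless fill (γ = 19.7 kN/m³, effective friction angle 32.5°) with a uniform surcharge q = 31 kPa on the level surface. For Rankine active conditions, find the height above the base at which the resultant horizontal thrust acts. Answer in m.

K_a = 0.3010.
Triangular part P₁ = ½K_aγH² = 38.42 at H/3 = 1.200 m; rectangular part P₂ = K_a q H = 33.59 at H/2 = 1.800 m.
ȳ = (P₁·1.200 + P₂·1.800)/(P₁+P₂) = 1.480 m.

1.48 m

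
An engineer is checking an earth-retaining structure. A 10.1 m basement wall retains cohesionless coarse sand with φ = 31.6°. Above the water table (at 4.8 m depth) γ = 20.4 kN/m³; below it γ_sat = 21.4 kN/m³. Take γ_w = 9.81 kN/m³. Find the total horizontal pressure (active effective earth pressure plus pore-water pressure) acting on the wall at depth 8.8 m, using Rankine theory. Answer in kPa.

84.3 kPa

K_a = (1 − sin φ)/(1 + sin φ) = 0.3123.
γ' = 21.4 − 9.81 = 11.59 kN/m³.
Effective vertical stress at 8.8 m: σ'_v = 20.4×4.8 + 11.59×4.00 = 144.3 kPa.
σ'_h = K_a σ'_v = 0.3123 × 144.3 = 45.07 kPa; u = γ_w × 4.00 = 39.24 kPa.
Total σ_h = 45.07 + 39.24 = 84.31 kPa.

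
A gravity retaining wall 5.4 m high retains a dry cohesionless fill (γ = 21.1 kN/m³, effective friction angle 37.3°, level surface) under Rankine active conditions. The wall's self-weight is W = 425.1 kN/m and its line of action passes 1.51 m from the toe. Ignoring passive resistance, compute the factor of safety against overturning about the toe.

K_a = tan²(45° − 37.3°/2) = 0.2453.
P_a = ½K_aγH² = 0.5×0.2453×21.1×5.4² = 75.48 kN/m, acting at H/3 = 1.800 m above the base.
Overturning moment M_o = P_a × H/3 = 75.48 × 1.800 = 135.9.
Resisting moment M_r = W × 1.51 = 425.1 × 1.51 = 641.9.
FS_overturning = M_r/M_o = 641.9/135.9 = 4.725.

4.72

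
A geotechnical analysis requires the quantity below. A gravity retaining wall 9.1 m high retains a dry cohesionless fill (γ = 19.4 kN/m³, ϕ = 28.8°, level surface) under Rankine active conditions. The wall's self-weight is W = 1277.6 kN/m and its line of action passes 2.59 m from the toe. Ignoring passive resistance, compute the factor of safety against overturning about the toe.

K_a = tan²(45° − 28.8°/2) = 0.3498.
P_a = ½K_aγH² = 0.5×0.3498×19.4×9.1² = 280.9 kN/m, acting at H/3 = 3.033 m above the base.
Overturning moment M_o = P_a × H/3 = 280.9 × 3.033 = 852.2.
Resisting moment M_r = W × 2.59 = 1277.6 × 2.59 = 3309.
FS_overturning = M_r/M_o = 3309/852.2 = 3.883.

3.88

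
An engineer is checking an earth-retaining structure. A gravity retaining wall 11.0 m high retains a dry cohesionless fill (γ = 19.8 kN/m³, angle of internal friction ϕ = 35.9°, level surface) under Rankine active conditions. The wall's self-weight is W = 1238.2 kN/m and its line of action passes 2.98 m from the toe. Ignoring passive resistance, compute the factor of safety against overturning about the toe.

K_a = tan²(45° − 35.9°/2) = 0.2607.
P_a = ½K_aγH² = 0.5×0.2607×19.8×11.0² = 312.3 kN/m, acting at H/3 = 3.667 m above the base.
Overturning moment M_o = P_a × H/3 = 312.3 × 3.667 = 1145.
Resisting moment M_r = W × 2.98 = 1238.2 × 2.98 = 3690.
FS_overturning = M_r/M_o = 3690/1145 = 3.222.

3.22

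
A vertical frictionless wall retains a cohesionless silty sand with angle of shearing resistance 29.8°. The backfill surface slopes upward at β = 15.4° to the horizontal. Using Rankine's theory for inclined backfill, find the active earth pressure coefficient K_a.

0.379

K_a = cos β · (cos β − √(cos²β − cos²φ)) / (cos β + √(cos²β − cos²φ)).
cos β = 0.9641, cos φ = 0.8678, √(cos²β − cos²φ) = 0.4201.
K_a = 0.9641 × (0.9641 − 0.4201)/(0.9641 + 0.4201) = 0.3789.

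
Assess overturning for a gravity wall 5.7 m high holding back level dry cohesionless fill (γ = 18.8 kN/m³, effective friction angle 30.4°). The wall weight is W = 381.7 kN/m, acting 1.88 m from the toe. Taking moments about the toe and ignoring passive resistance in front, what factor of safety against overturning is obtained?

K_a = tan²(45° − 30.4°/2) = 0.3280.
P_a = ½K_aγH² = 0.5×0.3280×18.8×5.7² = 100.2 kN/m, acting at H/3 = 1.900 m above the base.
Overturning moment M_o = P_a × H/3 = 100.2 × 1.900 = 190.3.
Resisting moment M_r = W × 1.88 = 381.7 × 1.88 = 717.6.
FS_overturning = M_r/M_o = 717.6/190.3 = 3.770.

3.77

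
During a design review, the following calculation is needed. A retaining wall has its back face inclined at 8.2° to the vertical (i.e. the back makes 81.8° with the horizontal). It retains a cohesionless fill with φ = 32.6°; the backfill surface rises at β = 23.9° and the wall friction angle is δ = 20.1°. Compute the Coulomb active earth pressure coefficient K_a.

0.507

K_a = sin²(α+φ) / [sin²α · sin(α−δ) · (1 + √{sin(φ+δ)sin(φ−β) / (sin(α−δ)sin(α+β))})²].
With α = 81.8°, φ = 32.6°, δ = 20.1°, β = 23.9°: K_a = 0.5072.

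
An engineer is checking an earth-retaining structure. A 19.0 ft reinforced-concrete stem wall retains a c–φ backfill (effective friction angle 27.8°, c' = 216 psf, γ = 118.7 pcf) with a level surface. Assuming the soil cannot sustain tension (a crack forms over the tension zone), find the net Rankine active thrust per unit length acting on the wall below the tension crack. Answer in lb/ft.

K_a = 0.3639; √K_a = 0.6032.
Tension-crack depth z_c = 2c/(γ√K_a) = 2×216/(118.7×0.6032) = 6.033 ft.
σ_a at base = K_a γ H − 2c√K_a = 0.3639×118.7×19.0 − 2×216×0.6032 = 560.1 psf.
P_a = ½ × 560.1 × (H − z_c) = 0.5×560.1×12.97 = 3631 lb/ft.

3630 lb/ft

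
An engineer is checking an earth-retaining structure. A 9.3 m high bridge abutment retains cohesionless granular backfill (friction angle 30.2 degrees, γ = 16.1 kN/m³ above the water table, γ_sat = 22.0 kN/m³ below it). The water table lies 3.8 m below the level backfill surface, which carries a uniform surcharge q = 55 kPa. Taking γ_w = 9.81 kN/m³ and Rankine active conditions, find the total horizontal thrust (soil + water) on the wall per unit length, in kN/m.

K_a = tan²(45° − φ/2) = 0.3307.
γ' = 22.0 − 9.81 = 12.19 kN/m³. h₂ = H − d_w = 5.5 m.
σ'_h: at surface K_a·q = 18.19; at WT K_a(q+γd_w) = 38.42; at base K_a(q+γd_w+γ'h₂) = 60.58 kPa.
P₁ = ½(18.19+38.42)×3.8 = 107.5; P₂ = ½(38.42+60.58)×5.5 = 272.2; P_w = ½γ_w h₂² = 148.4.
Total = 107.5+272.2+148.4 = 528.2 kN/m.

528 kN/m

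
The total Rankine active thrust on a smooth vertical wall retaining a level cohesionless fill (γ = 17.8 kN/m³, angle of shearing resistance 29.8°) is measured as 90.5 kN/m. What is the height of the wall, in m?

K_a = 0.3360. P_a = ½ K_a γ H² ⇒ H = √(2P_a/(K_a γ)).
H = √(2×90.5/(0.3360×17.8)) = 5.501 m.

5.50 m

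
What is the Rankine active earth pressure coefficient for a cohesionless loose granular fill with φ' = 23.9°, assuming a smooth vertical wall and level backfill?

K_a = tan²(45° − φ/2) = tan²(33.05°) = 0.4233.

0.423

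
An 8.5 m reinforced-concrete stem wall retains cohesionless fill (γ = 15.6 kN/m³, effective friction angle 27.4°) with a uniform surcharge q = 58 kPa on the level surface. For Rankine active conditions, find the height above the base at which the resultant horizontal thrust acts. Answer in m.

3.49 m

K_a = 0.3697.
Triangular part P₁ = ½K_aγH² = 208.3 at H/3 = 2.833 m; rectangular part P₂ = K_a q H = 182.3 at H/2 = 4.250 m.
ȳ = (P₁·2.833 + P₂·4.250)/(P₁+P₂) = 3.494 m.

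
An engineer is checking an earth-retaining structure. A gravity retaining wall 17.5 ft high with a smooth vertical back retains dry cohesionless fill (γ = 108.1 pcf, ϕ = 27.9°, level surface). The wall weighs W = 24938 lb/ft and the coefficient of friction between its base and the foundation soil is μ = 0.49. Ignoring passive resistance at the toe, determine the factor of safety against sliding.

2.04

K_a = tan²(45° − 27.9°/2) = 0.3625.
P_a = ½K_aγH² = 0.5×0.3625×108.1×17.5² = 6000 lb/ft, acting at H/3 = 5.833 ft above the base.
FS_sliding = μW / P_a = 0.49×24938 / 6000 = 2.037.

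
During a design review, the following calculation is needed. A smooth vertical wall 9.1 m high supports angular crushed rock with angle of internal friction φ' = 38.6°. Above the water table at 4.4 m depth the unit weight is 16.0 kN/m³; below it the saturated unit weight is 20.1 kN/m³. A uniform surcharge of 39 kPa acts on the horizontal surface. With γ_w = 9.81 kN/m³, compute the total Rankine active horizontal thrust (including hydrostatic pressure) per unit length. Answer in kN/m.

K_a = tan²(45° − φ/2) = 0.2316.
γ' = 20.1 − 9.81 = 10.29 kN/m³. h₂ = H − d_w = 4.7 m.
σ'_h: at surface K_a·q = 9.033; at WT K_a(q+γd_w) = 25.34; at base K_a(q+γd_w+γ'h₂) = 36.54 kPa.
P₁ = ½(9.033+25.34)×4.4 = 75.62; P₂ = ½(25.34+36.54)×4.7 = 145.4; P_w = ½γ_w h₂² = 108.4.
Total = 75.62+145.4+108.4 = 329.4 kN/m.

329 kN/m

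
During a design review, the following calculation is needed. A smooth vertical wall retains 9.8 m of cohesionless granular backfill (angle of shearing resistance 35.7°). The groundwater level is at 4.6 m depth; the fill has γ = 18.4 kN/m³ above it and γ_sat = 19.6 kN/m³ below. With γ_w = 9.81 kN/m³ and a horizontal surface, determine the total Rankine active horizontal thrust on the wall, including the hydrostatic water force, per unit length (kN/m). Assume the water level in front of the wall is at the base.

K_a = tan²(45° − φ/2) = 0.2630.
γ' = 19.6 − 9.81 = 9.790 kN/m³. Depth below WT = 5.2 m.
σ'_h at WT = K_a γ d_w = 22.26 kPa; at base = 22.26 + K_a γ' × 5.2 = 35.65 kPa.
P₁ (0–4.6 m) = ½×22.26×4.6 = 51.20. P₂ (4.6–9.8 m) = ½(22.26+35.65)×5.2 = 150.6.
P_w = ½ γ_w h₂² = 0.5×9.81×5.2² = 132.6. Total = 51.20+150.6+132.6 = 334.4 kN/m.

334 kN/m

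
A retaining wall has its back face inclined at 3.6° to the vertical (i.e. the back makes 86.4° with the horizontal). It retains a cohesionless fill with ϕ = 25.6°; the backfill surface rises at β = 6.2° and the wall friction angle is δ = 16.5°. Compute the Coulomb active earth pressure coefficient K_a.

0.416

K_a = sin²(α+φ) / [sin²α · sin(α−δ) · (1 + √{sin(φ+δ)sin(φ−β) / (sin(α−δ)sin(α+β))})²].
With α = 86.4°, φ = 25.6°, δ = 16.5°, β = 6.2°: K_a = 0.4155.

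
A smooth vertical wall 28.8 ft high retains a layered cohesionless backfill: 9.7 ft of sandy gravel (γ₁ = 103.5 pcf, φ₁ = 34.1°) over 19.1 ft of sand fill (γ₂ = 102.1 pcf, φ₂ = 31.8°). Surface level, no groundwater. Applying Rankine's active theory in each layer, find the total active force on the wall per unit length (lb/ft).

13100 lb/ft

K_a1 = tan²(45°−34.1°/2) = 0.2815; K_a2 = tan²(45°−31.8°/2) = 0.3098.
Layer 1: σ at base = K_a1 γ₁ h₁ = 282.6 psf; P₁ = ½×282.6×9.7 = 1371.
Layer 2: σ_v at top = γ₁h₁ = 1004; σ_h top = K_a2×1004 = 311.0; σ_h base = K_a2×(1004+102.1×19.1) = 915.2.
P₂ = ½(311.0+915.2)×19.1 = 11710. Total P_a = 1371+11710 = 13080 lb/ft.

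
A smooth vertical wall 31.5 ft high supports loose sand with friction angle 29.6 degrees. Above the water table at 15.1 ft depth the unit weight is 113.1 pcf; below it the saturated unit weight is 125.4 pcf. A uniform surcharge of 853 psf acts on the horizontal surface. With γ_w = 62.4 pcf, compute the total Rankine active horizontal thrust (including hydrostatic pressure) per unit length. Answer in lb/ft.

K_a = tan²(45° − φ/2) = 0.3387.
γ' = 125.4 − 62.4 = 63.00 pcf. h₂ = H − d_w = 16.4 ft.
σ'_h: at surface K_a·q = 288.9; at WT K_a(q+γd_w) = 867.4; at base K_a(q+γd_w+γ'h₂) = 1217 psf.
P₁ = ½(288.9+867.4)×15.1 = 8731; P₂ = ½(867.4+1217)×16.4 = 17100; P_w = ½γ_w h₂² = 8392.
Total = 8731+17100+8392 = 34220 lb/ft.

34200 lb/ft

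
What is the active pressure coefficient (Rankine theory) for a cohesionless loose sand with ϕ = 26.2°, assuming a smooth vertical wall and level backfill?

K_a = tan²(45° − φ/2) = tan²(31.90°) = 0.3874.

0.387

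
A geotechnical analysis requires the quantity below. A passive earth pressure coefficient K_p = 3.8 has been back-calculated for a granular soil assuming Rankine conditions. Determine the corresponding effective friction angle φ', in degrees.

K_p = (1+sin φ)/(1−sin φ) ⇒ sin φ = (K_p − 1)/(K_p + 1) = 0.5833.
φ = arcsin(0.5833) = 35.69°.

35.7°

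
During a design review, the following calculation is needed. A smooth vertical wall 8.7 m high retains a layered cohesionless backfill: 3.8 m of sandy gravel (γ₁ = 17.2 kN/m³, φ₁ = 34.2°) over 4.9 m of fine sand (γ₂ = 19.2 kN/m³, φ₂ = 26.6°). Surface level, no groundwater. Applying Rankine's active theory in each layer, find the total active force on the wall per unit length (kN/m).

245 kN/m

K_a1 = tan²(45°−34.2°/2) = 0.2803; K_a2 = tan²(45°−26.6°/2) = 0.3814.
Layer 1: σ at base = K_a1 γ₁ h₁ = 18.32 kPa; P₁ = ½×18.32×3.8 = 34.81.
Layer 2: σ_v at top = γ₁h₁ = 65.36; σ_h top = K_a2×65.36 = 24.93; σ_h base = K_a2×(65.36+19.2×4.9) = 60.82.
P₂ = ½(24.93+60.82)×4.9 = 210.1. Total P_a = 34.81+210.1 = 244.9 kN/m.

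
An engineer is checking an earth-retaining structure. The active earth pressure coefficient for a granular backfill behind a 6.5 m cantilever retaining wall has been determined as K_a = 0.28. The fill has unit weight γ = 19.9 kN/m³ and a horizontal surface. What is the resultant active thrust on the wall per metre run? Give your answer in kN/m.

P = ½ K_a γ H² = 0.5 × 0.28 × 19.9 × 6.5² = 117.7 kN/m.

118 kN/m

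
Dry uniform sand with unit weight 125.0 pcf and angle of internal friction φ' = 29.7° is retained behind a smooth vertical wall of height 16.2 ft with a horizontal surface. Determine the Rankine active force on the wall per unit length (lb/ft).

5530 lb/ft

K_a = tan²(45° − φ/2) = 0.3374.
P_a = ½ K_a γ H² = 0.5 × 0.3374 × 125.0 × 16.2² = 5534 lb/ft.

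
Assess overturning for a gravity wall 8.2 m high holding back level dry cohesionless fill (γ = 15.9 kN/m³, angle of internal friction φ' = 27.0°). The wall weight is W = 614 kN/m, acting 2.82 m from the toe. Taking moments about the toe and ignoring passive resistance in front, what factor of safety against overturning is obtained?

K_a = tan²(45° − 27.0°/2) = 0.3755.
P_a = ½K_aγH² = 0.5×0.3755×15.9×8.2² = 200.7 kN/m, acting at H/3 = 2.733 m above the base.
Overturning moment M_o = P_a × H/3 = 200.7 × 2.733 = 548.7.
Resisting moment M_r = W × 2.82 = 614 × 2.82 = 1731.
FS_overturning = M_r/M_o = 1731/548.7 = 3.156.

3.16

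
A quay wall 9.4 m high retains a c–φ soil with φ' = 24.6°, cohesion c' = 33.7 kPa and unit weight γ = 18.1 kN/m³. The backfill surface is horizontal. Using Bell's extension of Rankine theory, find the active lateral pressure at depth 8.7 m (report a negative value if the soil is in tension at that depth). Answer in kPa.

21.6 kPa

K_a = (1 − sin φ)/(1 + sin φ) = 0.4121.
σ_a = K_a γ z − 2c√K_a = 0.4121×18.1×8.7 − 2×33.7×0.6420 = 21.63 kPa.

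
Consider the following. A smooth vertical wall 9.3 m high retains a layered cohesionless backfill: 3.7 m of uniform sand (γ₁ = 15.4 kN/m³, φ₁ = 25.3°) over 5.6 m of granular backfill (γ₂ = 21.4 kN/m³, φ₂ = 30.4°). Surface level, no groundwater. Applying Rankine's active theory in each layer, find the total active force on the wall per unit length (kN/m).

K_a1 = tan²(45°−25.3°/2) = 0.4012; K_a2 = tan²(45°−30.4°/2) = 0.3280.
Layer 1: σ at base = K_a1 γ₁ h₁ = 22.86 kPa; P₁ = ½×22.86×3.7 = 42.29.
Layer 2: σ_v at top = γ₁h₁ = 56.98; σ_h top = K_a2×56.98 = 18.69; σ_h base = K_a2×(56.98+21.4×5.6) = 58.00.
P₂ = ½(18.69+58.00)×5.6 = 214.7. Total P_a = 42.29+214.7 = 257.0 kN/m.

257 kN/m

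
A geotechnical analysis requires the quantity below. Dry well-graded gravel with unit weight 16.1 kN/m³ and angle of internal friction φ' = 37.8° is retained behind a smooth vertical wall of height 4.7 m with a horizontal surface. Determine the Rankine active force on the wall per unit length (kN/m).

42.7 kN/m

K_a = tan²(45° − φ/2) = 0.2400.
P_a = ½ K_a γ H² = 0.5 × 0.2400 × 16.1 × 4.7² = 42.68 kN/m.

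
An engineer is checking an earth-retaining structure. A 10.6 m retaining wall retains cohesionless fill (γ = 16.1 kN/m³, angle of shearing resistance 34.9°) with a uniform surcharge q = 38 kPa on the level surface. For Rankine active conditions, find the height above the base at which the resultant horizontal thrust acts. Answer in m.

4.08 m

K_a = 0.2721.
Triangular part P₁ = ½K_aγH² = 246.2 at H/3 = 3.533 m; rectangular part P₂ = K_a q H = 109.6 at H/2 = 5.300 m.
ȳ = (P₁·3.533 + P₂·5.300)/(P₁+P₂) = 4.078 m.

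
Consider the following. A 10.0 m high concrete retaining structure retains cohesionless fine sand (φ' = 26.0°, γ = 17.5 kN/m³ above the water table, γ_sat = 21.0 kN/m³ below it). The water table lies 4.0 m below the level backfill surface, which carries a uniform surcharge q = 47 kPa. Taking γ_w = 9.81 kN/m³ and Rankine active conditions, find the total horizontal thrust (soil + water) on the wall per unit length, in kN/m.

K_a = tan²(45° − φ/2) = 0.3905.
γ' = 21.0 − 9.81 = 11.19 kN/m³. h₂ = H − d_w = 6.0 m.
σ'_h: at surface K_a·q = 18.35; at WT K_a(q+γd_w) = 45.68; at base K_a(q+γd_w+γ'h₂) = 71.90 kPa.
P₁ = ½(18.35+45.68)×4.0 = 128.1; P₂ = ½(45.68+71.90)×6.0 = 352.8; P_w = ½γ_w h₂² = 176.6.
Total = 128.1+352.8+176.6 = 657.4 kN/m.

657 kN/m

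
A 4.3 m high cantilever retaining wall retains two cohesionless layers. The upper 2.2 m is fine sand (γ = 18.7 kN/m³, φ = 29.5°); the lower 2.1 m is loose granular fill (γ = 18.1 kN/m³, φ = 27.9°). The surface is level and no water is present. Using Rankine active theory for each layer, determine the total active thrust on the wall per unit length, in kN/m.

61.2 kN/m

K_a1 = tan²(45°−29.5°/2) = 0.3401; K_a2 = tan²(45°−27.9°/2) = 0.3625.
Layer 1: σ at base = K_a1 γ₁ h₁ = 13.99 kPa; P₁ = ½×13.99×2.2 = 15.39.
Layer 2: σ_v at top = γ₁h₁ = 41.14; σ_h top = K_a2×41.14 = 14.91; σ_h base = K_a2×(41.14+18.1×2.1) = 28.69.
P₂ = ½(14.91+28.69)×2.1 = 45.78. Total P_a = 15.39+45.78 = 61.17 kN/m.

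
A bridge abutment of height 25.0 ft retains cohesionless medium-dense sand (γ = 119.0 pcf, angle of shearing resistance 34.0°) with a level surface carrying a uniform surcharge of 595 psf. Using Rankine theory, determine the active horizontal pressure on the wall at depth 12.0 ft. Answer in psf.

572 psf

K_a = (1 − sin φ)/(1 + sin φ) = 0.2827.
σ_v = γz + q = 119.0 × 12.0 + 595 = 2023 psf.
σ_h = K_a σ_v = 0.2827 × 2023 = 571.9 psf.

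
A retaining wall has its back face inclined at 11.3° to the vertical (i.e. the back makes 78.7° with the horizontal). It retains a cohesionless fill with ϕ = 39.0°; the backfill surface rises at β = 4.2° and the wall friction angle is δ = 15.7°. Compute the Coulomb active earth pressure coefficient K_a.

0.307

K_a = sin²(α+φ) / [sin²α · sin(α−δ) · (1 + √{sin(φ+δ)sin(φ−β) / (sin(α−δ)sin(α+β))})²].
With α = 78.7°, φ = 39.0°, δ = 15.7°, β = 4.2°: K_a = 0.3072.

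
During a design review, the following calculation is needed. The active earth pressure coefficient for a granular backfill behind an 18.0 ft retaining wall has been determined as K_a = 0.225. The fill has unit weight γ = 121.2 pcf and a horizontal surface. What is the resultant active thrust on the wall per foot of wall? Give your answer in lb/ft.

P = ½ K_a γ H² = 0.5 × 0.225 × 121.2 × 18.0² = 4418 lb/ft.

4420 lb/ft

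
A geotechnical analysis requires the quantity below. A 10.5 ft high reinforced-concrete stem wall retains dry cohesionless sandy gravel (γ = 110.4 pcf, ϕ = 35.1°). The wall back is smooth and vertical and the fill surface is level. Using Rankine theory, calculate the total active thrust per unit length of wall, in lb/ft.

1640 lb/ft

K_a = tan²(45° − φ/2) = 0.2698.
P_a = ½ K_a γ H² = 0.5 × 0.2698 × 110.4 × 10.5² = 1642 lb/ft.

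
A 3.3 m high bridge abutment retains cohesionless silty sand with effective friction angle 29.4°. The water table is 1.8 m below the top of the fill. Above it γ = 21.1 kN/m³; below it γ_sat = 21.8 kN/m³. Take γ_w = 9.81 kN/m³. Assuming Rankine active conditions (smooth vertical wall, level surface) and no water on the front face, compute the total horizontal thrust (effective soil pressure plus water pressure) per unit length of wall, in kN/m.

46.8 kN/m

K_a = tan²(45° − φ/2) = 0.3415.
γ' = 21.8 − 9.81 = 11.99 kN/m³. Depth below WT = 1.5 m.
σ'_h at WT = K_a γ d_w = 12.97 kPa; at base = 12.97 + K_a γ' × 1.5 = 19.11 kPa.
P₁ (0–1.8 m) = ½×12.97×1.8 = 11.67. P₂ (1.8–3.3 m) = ½(12.97+19.11)×1.5 = 24.06.
P_w = ½ γ_w h₂² = 0.5×9.81×1.5² = 11.04. Total = 11.67+24.06+11.04 = 46.77 kN/m.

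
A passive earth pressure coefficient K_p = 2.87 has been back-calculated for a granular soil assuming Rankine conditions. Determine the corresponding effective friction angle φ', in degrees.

K_p = (1+sin φ)/(1−sin φ) ⇒ sin φ = (K_p − 1)/(K_p + 1) = 0.4832.
φ = arcsin(0.4832) = 28.89°.

28.9°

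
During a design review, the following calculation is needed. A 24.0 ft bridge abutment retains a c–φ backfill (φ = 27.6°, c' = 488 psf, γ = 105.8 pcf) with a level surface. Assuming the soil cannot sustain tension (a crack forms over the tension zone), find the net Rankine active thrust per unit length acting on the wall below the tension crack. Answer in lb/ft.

K_a = 0.3668; √K_a = 0.6056.
Tension-crack depth z_c = 2c/(γ√K_a) = 2×488/(105.8×0.6056) = 15.23 ft.
σ_a at base = K_a γ H − 2c√K_a = 0.3668×105.8×24.0 − 2×488×0.6056 = 340.2 psf.
P_a = ½ × 340.2 × (H − z_c) = 0.5×340.2×8.768 = 1492 lb/ft.

1490 lb/ft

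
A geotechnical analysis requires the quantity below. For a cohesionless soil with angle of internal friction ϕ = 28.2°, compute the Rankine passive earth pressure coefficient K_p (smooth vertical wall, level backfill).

2.79

K_p = (1 + sin φ)/(1 − sin φ) = tan²(45° + 28.2°/2) = 2.792.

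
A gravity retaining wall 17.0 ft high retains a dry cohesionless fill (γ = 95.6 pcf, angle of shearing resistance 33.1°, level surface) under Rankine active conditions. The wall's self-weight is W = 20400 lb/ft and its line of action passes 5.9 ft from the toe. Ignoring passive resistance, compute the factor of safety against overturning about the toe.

K_a = tan²(45° − 33.1°/2) = 0.2936.
P_a = ½K_aγH² = 0.5×0.2936×95.6×17.0² = 4056 lb/ft, acting at H/3 = 5.667 ft above the base.
Overturning moment M_o = P_a × H/3 = 4056 × 5.667 = 22980.
Resisting moment M_r = W × 5.9 = 20400 × 5.9 = 120400.
FS_overturning = M_r/M_o = 120400/22980 = 5.237.

5.24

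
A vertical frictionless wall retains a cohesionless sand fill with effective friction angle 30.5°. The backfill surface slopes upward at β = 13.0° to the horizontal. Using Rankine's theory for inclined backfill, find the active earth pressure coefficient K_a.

0.354

K_a = cos β · (cos β − √(cos²β − cos²φ)) / (cos β + √(cos²β − cos²φ)).
cos β = 0.9744, cos φ = 0.8616, √(cos²β − cos²φ) = 0.4550.
K_a = 0.9744 × (0.9744 − 0.4550)/(0.9744 + 0.4550) = 0.3541.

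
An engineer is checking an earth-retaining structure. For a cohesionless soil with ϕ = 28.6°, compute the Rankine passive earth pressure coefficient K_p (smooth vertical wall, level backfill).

K_p = (1 + sin φ)/(1 − sin φ) = tan²(45° + 28.6°/2) = 2.837.

2.84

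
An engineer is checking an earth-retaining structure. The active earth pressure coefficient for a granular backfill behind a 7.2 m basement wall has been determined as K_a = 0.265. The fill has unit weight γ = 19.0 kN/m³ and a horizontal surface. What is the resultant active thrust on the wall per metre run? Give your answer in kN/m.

131 kN/m

P = ½ K_a γ H² = 0.5 × 0.265 × 19.0 × 7.2² = 130.5 kN/m.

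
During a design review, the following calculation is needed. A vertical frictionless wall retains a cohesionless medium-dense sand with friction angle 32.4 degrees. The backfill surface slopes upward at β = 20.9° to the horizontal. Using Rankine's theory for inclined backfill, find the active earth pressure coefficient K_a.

0.374

K_a = cos β · (cos β − √(cos²β − cos²φ)) / (cos β + √(cos²β − cos²φ)).
cos β = 0.9342, cos φ = 0.8443, √(cos²β − cos²φ) = 0.3998.
K_a = 0.9342 × (0.9342 − 0.3998)/(0.9342 + 0.3998) = 0.3742.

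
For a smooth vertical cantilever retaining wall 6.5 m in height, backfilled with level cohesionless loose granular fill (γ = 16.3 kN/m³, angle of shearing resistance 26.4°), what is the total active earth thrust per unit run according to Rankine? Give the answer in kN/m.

132 kN/m

K_a = tan²(45° − φ/2) = 0.3844.
P_a = ½ K_a γ H² = 0.5 × 0.3844 × 16.3 × 6.5² = 132.4 kN/m.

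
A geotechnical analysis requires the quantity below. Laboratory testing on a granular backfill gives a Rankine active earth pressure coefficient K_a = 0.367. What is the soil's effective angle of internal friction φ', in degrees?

27.6°

K_a = tan²(45° − φ/2) ⇒ 45° − φ/2 = arctan(√0.367) = 31.21°.
φ = 2(45° − 31.21°) = 27.58°.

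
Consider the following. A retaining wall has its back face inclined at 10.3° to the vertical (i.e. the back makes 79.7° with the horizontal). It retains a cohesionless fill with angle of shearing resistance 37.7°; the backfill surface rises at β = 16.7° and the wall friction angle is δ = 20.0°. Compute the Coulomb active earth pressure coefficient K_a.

0.371

K_a = sin²(α+φ) / [sin²α · sin(α−δ) · (1 + √{sin(φ+δ)sin(φ−β) / (sin(α−δ)sin(α+β))})²].
With α = 79.7°, φ = 37.7°, δ = 20.0°, β = 16.7°: K_a = 0.3711.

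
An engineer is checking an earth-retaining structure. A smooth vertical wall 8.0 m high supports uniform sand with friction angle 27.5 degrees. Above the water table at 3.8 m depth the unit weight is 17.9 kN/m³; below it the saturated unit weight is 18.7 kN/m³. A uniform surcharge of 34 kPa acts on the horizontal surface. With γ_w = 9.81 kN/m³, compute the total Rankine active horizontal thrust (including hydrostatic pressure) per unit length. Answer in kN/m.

K_a = tan²(45° − φ/2) = 0.3682.
γ' = 18.7 − 9.81 = 8.890 kN/m³. h₂ = H − d_w = 4.2 m.
σ'_h: at surface K_a·q = 12.52; at WT K_a(q+γd_w) = 37.57; at base K_a(q+γd_w+γ'h₂) = 51.32 kPa.
P₁ = ½(12.52+37.57)×3.8 = 95.16; P₂ = ½(37.57+51.32)×4.2 = 186.7; P_w = ½γ_w h₂² = 86.52.
Total = 95.16+186.7+86.52 = 368.3 kN/m.

368 kN/m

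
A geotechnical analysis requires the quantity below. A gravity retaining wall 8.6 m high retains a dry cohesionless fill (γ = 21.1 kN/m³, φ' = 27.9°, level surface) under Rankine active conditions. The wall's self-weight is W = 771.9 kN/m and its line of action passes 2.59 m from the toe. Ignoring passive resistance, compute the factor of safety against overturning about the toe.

K_a = tan²(45° − 27.9°/2) = 0.3625.
P_a = ½K_aγH² = 0.5×0.3625×21.1×8.6² = 282.8 kN/m, acting at H/3 = 2.867 m above the base.
Overturning moment M_o = P_a × H/3 = 282.8 × 2.867 = 810.8.
Resisting moment M_r = W × 2.59 = 771.9 × 2.59 = 1999.
FS_overturning = M_r/M_o = 1999/810.8 = 2.466.

2.47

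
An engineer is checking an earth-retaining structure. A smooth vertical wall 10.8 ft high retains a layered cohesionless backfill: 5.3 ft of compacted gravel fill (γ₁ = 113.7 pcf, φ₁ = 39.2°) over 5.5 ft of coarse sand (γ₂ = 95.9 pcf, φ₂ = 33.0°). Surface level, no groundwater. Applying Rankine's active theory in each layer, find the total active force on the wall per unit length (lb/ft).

1760 lb/ft

K_a1 = tan²(45°−39.2°/2) = 0.2255; K_a2 = tan²(45°−33.0°/2) = 0.2948.
Layer 1: σ at base = K_a1 γ₁ h₁ = 135.9 psf; P₁ = ½×135.9×5.3 = 360.1.
Layer 2: σ_v at top = γ₁h₁ = 602.6; σ_h top = K_a2×602.6 = 177.6; σ_h base = K_a2×(602.6+95.9×5.5) = 333.1.
P₂ = ½(177.6+333.1)×5.5 = 1405. Total P_a = 360.1+1405 = 1765 lb/ft.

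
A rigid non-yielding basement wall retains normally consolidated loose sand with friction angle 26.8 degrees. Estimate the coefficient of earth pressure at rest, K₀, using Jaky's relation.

0.549

K₀ = 1 − sin φ' = 1 − sin 26.8° = 0.5491.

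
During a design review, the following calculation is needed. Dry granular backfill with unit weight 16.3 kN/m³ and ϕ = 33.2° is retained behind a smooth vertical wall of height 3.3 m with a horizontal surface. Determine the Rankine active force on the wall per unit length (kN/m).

25.9 kN/m

K_a = tan²(45° − φ/2) = 0.2924.
P_a = ½ K_a γ H² = 0.5 × 0.2924 × 16.3 × 3.3² = 25.95 kN/m.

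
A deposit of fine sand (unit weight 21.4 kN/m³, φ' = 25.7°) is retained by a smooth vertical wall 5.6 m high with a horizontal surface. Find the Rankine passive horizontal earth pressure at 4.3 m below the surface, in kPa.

233 kPa

K_p = (1 + sin φ)/(1 − sin φ) = 2.531.
σ_h = K_p γ z = 2.531 × 21.4 × 4.3 = 232.9 kPa.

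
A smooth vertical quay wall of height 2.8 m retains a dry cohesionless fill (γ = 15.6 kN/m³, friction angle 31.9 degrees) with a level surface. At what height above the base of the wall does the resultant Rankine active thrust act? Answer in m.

0.933 m

K_a = 0.3085.
The pressure distribution is triangular, so the resultant acts at H/3 above the base = 2.8/3 = 0.9333 m.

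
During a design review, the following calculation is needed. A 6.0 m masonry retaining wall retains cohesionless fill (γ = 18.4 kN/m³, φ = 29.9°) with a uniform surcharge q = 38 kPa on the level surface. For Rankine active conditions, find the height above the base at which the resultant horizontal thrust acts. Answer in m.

K_a = 0.3347.
Triangular part P₁ = ½K_aγH² = 110.8 at H/3 = 2.000 m; rectangular part P₂ = K_a q H = 76.31 at H/2 = 3.000 m.
ȳ = (P₁·2.000 + P₂·3.000)/(P₁+P₂) = 2.408 m.

2.41 m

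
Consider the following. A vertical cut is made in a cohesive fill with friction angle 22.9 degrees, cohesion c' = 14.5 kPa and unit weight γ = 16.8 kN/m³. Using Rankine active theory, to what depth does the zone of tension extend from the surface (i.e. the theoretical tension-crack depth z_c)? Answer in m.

K_a = tan²(45° − 22.9°/2) = 0.4398; √K_a = 0.6631.
The active pressure is zero where K_a γ z = 2c√K_a, so z_c = 2c/(γ√K_a) = 2×14.5/(16.8×0.6631) = 2.603 m.

2.60 m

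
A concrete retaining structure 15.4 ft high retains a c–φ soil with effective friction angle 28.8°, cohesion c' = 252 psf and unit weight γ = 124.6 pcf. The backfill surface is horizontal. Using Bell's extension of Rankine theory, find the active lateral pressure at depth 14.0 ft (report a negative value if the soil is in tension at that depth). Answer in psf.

312 psf

K_a = (1 − sin φ)/(1 + sin φ) = 0.3498.
σ_a = K_a γ z − 2c√K_a = 0.3498×124.6×14.0 − 2×252×0.5914 = 312.0 psf.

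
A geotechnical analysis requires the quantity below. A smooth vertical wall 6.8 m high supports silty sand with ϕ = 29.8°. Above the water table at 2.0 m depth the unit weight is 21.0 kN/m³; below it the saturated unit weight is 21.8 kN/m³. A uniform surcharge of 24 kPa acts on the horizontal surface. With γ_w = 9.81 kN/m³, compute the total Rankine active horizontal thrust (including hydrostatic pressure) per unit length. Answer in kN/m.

K_a = tan²(45° − φ/2) = 0.3360.
γ' = 21.8 − 9.81 = 11.99 kN/m³. h₂ = H − d_w = 4.8 m.
σ'_h: at surface K_a·q = 8.065; at WT K_a(q+γd_w) = 22.18; at base K_a(q+γd_w+γ'h₂) = 41.52 kPa.
P₁ = ½(8.065+22.18)×2.0 = 30.24; P₂ = ½(22.18+41.52)×4.8 = 152.9; P_w = ½γ_w h₂² = 113.0.
Total = 30.24+152.9+113.0 = 296.1 kN/m.

296 kN/m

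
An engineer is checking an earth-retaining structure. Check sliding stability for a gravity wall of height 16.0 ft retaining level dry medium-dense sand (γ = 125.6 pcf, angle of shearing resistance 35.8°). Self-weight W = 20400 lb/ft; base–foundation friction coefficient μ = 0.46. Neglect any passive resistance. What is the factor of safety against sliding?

K_a = tan²(45° − 35.8°/2) = 0.2619.
P_a = ½K_aγH² = 0.5×0.2619×125.6×16.0² = 4210 lb/ft, acting at H/3 = 5.333 ft above the base.
FS_sliding = μW / P_a = 0.46×20400 / 4210 = 2.229.

2.23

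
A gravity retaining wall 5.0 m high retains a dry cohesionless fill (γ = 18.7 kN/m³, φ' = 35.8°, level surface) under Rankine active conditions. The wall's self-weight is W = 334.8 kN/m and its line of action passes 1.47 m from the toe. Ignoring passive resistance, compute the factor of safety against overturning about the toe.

K_a = tan²(45° − 35.8°/2) = 0.2619.
P_a = ½K_aγH² = 0.5×0.2619×18.7×5.0² = 61.21 kN/m, acting at H/3 = 1.667 m above the base.
Overturning moment M_o = P_a × H/3 = 61.21 × 1.667 = 102.0.
Resisting moment M_r = W × 1.47 = 334.8 × 1.47 = 492.2.
FS_overturning = M_r/M_o = 492.2/102.0 = 4.824.

4.82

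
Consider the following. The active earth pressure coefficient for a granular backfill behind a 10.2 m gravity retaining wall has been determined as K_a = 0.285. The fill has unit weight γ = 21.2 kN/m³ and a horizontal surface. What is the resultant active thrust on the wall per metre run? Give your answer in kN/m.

P = ½ K_a γ H² = 0.5 × 0.285 × 21.2 × 10.2² = 314.3 kN/m.

314 kN/m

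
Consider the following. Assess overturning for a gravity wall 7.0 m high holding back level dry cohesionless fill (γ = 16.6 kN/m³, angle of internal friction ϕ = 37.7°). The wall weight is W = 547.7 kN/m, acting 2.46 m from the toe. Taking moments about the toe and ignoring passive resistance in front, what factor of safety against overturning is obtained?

5.89

K_a = tan²(45° − 37.7°/2) = 0.2411.
P_a = ½K_aγH² = 0.5×0.2411×16.6×7.0² = 98.04 kN/m, acting at H/3 = 2.333 m above the base.
Overturning moment M_o = P_a × H/3 = 98.04 × 2.333 = 228.8.
Resisting moment M_r = W × 2.46 = 547.7 × 2.46 = 1347.
FS_overturning = M_r/M_o = 1347/228.8 = 5.890.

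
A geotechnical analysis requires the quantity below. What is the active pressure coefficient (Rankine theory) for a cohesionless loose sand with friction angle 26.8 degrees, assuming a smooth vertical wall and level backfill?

0.378

K_a = (1 − sin φ)/(1 + sin φ) = (1 − sin 26.8°)/(1 + sin 26.8°) = 0.3785.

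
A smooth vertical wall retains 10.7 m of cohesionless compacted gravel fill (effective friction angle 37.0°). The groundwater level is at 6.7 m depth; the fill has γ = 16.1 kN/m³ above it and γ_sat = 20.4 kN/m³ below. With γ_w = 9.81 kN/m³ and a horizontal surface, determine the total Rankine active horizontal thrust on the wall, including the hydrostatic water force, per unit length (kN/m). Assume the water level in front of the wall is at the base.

297 kN/m

K_a = tan²(45° − φ/2) = 0.2486.
γ' = 20.4 − 9.81 = 10.59 kN/m³. Depth below WT = 4.0 m.
σ'_h at WT = K_a γ d_w = 26.81 kPa; at base = 26.81 + K_a γ' × 4.0 = 37.34 kPa.
P₁ (0–6.7 m) = ½×26.81×6.7 = 89.83. P₂ (6.7–10.7 m) = ½(26.81+37.34)×4.0 = 128.3.
P_w = ½ γ_w h₂² = 0.5×9.81×4.0² = 78.48. Total = 89.83+128.3+78.48 = 296.6 kN/m.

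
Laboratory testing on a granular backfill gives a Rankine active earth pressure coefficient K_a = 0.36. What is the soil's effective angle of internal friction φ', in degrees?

K_a = tan²(45° − φ/2) ⇒ 45° − φ/2 = arctan(√0.36) = 30.96°.
φ = 2(45° − 30.96°) = 28.07°.

28.1°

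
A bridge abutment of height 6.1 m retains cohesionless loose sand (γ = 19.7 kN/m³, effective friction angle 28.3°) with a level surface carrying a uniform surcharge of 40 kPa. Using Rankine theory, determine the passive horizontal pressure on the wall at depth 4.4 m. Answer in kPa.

355 kPa

K_p = (1 + sin φ)/(1 − sin φ) = 2.803.
σ_v = γz + q = 19.7 × 4.4 + 40 = 126.7 kPa.
σ_h = K_p σ_v = 2.803 × 126.7 = 355.1 kPa.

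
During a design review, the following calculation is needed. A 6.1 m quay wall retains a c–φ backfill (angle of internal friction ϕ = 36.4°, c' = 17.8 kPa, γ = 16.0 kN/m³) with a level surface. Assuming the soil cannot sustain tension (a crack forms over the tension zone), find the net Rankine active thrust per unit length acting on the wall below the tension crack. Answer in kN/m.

5.87 kN/m

K_a = 0.2552; √K_a = 0.5051.
Tension-crack depth z_c = 2c/(γ√K_a) = 2×17.8/(16.0×0.5051) = 4.405 m.
σ_a at base = K_a γ H − 2c√K_a = 0.2552×16.0×6.1 − 2×17.8×0.5051 = 6.921 kPa.
P_a = ½ × 6.921 × (H − z_c) = 0.5×6.921×1.695 = 5.866 kN/m.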